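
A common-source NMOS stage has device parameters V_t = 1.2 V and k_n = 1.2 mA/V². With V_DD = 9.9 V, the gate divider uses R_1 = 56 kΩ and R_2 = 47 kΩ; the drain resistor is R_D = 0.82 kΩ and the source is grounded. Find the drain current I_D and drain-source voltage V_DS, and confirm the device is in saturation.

V_G = V_DD·R_2/(R_1+R_2) = 9.9×47/103 = 4.52 V. With the source grounded, V_GS = V_G = 4.52 V.
Assume saturation: I_D = (k_n/2)(V_GS − V_t)² = (1.2/2)×(4.52 − 1.2)² = 0.6×3.32² = 6.6 mA.
V_DS = V_DD − I_D·R_D = 9.9 − 6.6×0.82 = 4.49 V.
Saturation requires V_DS ≥ V_GS − V_t = 3.32 V; 4.49 ≥ 3.32 ✓.

I_D ≈ 6.6 mA, V_DS ≈ 4.5 V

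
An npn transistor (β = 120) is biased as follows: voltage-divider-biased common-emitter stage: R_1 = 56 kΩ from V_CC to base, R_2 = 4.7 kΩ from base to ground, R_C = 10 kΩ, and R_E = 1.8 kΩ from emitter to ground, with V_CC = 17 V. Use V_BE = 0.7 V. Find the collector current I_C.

I_C ≈ 0.33 mA

Thevenize the base divider: V_Th = V_CC·R_2/(R_1+R_2) = 17×4.7/60.7 = 1.32 V, R_Th = R_1‖R_2 = 4.34 kΩ.
Base-emitter loop: V_Th = I_B·R_Th + V_BE + (β+1)I_B·R_E, so I_B = (1.32 − 0.7) / (4.34 + 121×1.8) = 0.00277 mA.
I_C = β·I_B = 120×0.00277 = 0.333 mA, and I_E = (β+1)I_B = 0.336 mA.
V_CE = V_CC − I_C·R_C − I_E·R_E = 17 − 0.333×10 − 0.336×1.8 = 13.1 V.
V_CE = 13.1 V > 0.2 V confirms active-region operation.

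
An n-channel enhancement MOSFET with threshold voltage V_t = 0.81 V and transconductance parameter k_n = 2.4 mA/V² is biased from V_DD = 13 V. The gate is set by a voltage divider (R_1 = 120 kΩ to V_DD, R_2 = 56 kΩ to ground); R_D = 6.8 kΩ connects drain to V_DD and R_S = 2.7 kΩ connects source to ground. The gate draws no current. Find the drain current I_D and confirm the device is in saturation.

V_G = V_DD·R_2/(R_1+R_2) = 13×56/176 = 4.14 V.
Assume saturation: I_D = (k_n/2)(V_GS − V_t)² with V_GS = V_G − I_D·R_S = 4.14 − 2.7·I_D.
Substituting gives 8.75·I_D² − 22.6·I_D + 13.3 = 0, with roots I_D = 0.91 or 1.67 mA.
The root I_D = 1.67 mA gives V_GS = -0.369 V ≤ V_t, so take I_D = 0.91 mA.
Then V_GS = 1.68 V and V_DS = V_DD − I_D(R_D+R_S) = 13 − 0.91×9.5 = 4.36 V.
Saturation requires V_DS ≥ V_GS − V_t = 0.871 V; 4.36 ≥ 0.871 ✓.

I_D ≈ 0.91 mA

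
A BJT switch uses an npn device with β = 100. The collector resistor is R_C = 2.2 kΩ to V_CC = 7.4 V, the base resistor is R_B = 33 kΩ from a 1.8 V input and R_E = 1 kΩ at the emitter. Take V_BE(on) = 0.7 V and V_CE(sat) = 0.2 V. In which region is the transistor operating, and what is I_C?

active; I_C ≈ 0.82 mA

Assume active. Base-emitter loop: I_B = (V_BB − V_BE)/(R_B + (β+1)R_E) = (1.8 − 0.7)/(33 + 101×1) = 0.00821 mA.
I_C = β·I_B = 100×0.00821 = 0.821 mA.
V_CE = V_CC − I_C·R_C − I_E·R_E = 7.4 − 0.821×2.2 − 0.829×1 = 4.76 V > V_CE(sat), so the active-region assumption holds.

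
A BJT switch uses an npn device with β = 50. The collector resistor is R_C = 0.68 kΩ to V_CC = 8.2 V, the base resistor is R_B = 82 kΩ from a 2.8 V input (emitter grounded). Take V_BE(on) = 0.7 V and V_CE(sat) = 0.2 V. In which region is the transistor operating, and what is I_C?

active; I_C ≈ 1.3 mA

Assume active. Base-emitter loop: I_B = (V_BB − V_BE)/R_B = (2.8 − 0.7)/82 = 0.0256 mA.
I_C = β·I_B = 50×0.0256 = 1.28 mA.
V_CE = V_CC − I_C·R_C = 8.2 − 1.28×0.68 = 7.33 V > V_CE(sat), so the active-region assumption holds.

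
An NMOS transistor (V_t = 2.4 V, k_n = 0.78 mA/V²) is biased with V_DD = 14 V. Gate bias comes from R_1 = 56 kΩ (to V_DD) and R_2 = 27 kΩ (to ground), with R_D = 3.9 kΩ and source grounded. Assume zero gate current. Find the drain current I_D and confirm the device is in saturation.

I_D ≈ 1.8 mA

V_G = V_DD·R_2/(R_1+R_2) = 14×27/83 = 4.55 V. With the source grounded, V_GS = V_G = 4.55 V.
Assume saturation: I_D = (k_n/2)(V_GS − V_t)² = (0.78/2)×(4.55 − 2.4)² = 0.39×2.15² = 1.81 mA.
V_DS = V_DD − I_D·R_D = 14 − 1.81×3.9 = 6.94 V.
Saturation requires V_DS ≥ V_GS − V_t = 2.15 V; 6.94 ≥ 2.15 ✓.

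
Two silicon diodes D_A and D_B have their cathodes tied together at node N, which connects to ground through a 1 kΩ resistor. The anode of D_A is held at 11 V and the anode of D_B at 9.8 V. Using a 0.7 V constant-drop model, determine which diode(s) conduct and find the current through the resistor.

Only D_A conducts; I_R ≈ 10 mA

Assume both conduct. Then node N would need to be at both 11−0.7 = 10.3 V and 9.8−0.7 = 9.1 V, which is impossible.
Assume only D_A conducts: V_N = 11 − 0.7 = 10.3 V, so I_R = 10.3/1 = 10.3 mA.
Check D_B: its anode-to-cathode voltage is 9.8 − 10.3 = -0.5 V < 0.7 V, so it is off. The assumption is consistent.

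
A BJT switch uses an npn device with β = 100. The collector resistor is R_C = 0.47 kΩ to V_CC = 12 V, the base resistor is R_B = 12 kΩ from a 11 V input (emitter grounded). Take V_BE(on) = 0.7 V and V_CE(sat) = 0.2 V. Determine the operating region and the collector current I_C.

Assume active: I_B = (11 − 0.7)/12 = 0.858 mA, giving I_C = β·I_B = 85.8 mA.
But then V_CE = 12 − 85.8×0.47 = -28.3 V < V_CE(sat) = 0.2 V — impossible in the active region.
So the transistor is saturated. With V_CE = 0.2 V, I_C = (V_CC − 0.2)/R_C = 11.8/0.47 = 25.1 mA.
Check: β·I_B = 85.8 mA > I_C = 25.1 mA, confirming saturation.

saturation; I_C ≈ 25 mA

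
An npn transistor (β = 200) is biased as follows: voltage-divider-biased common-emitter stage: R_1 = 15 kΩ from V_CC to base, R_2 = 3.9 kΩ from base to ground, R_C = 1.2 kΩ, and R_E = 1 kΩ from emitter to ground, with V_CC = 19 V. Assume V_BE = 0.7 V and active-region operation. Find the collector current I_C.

Thevenize the base divider: V_Th = V_CC·R_2/(R_1+R_2) = 19×3.9/18.9 = 3.92 V, R_Th = R_1‖R_2 = 3.1 kΩ.
Base-emitter loop: V_Th = I_B·R_Th + V_BE + (β+1)I_B·R_E, so I_B = (3.92 − 0.7) / (3.1 + 201×1) = 0.0158 mA.
I_C = β·I_B = 200×0.0158 = 3.16 mA, and I_E = (β+1)I_B = 3.17 mA.
V_CE = V_CC − I_C·R_C − I_E·R_E = 19 − 3.16×1.2 − 3.17×1 = 12 V.
V_CE = 12 V > 0.2 V confirms active-region operation.

I_C ≈ 3.2 mA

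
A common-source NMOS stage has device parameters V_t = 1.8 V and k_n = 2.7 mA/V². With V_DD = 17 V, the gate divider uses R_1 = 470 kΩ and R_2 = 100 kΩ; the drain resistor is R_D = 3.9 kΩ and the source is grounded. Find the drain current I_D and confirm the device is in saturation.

I_D ≈ 1.9 mA

V_G = V_DD·R_2/(R_1+R_2) = 17×100/570 = 2.98 V. With the source grounded, V_GS = V_G = 2.98 V.
Assume saturation: I_D = (k_n/2)(V_GS − V_t)² = (2.7/2)×(2.98 − 1.8)² = 1.35×1.18² = 1.89 mA.
V_DS = V_DD − I_D·R_D = 17 − 1.89×3.9 = 9.64 V.
Saturation requires V_DS ≥ V_GS − V_t = 1.18 V; 9.64 ≥ 1.18 ✓.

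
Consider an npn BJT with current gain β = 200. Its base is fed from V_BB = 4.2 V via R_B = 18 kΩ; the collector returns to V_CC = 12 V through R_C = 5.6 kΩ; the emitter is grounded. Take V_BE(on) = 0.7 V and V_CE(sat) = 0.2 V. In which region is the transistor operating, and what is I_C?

saturation; I_C ≈ 2.1 mA

Assume active: I_B = (4.2 − 0.7)/18 = 0.194 mA, giving I_C = β·I_B = 38.9 mA.
But then V_CE = 12 − 38.9×5.6 = -206 V < V_CE(sat) = 0.2 V — impossible in the active region.
So the transistor is saturated. With V_CE = 0.2 V, I_C = (V_CC − 0.2)/R_C = 11.8/5.6 = 2.11 mA.
Check: β·I_B = 38.9 mA > I_C = 2.11 mA, confirming saturation.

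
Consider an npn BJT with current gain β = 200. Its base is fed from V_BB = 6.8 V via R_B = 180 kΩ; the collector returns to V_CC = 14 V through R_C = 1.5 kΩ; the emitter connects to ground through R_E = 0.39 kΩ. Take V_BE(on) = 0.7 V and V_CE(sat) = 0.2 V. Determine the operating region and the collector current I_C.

Assume active. Base-emitter loop: I_B = (V_BB − V_BE)/(R_B + (β+1)R_E) = (6.8 − 0.7)/(180 + 201×0.39) = 0.0236 mA.
I_C = β·I_B = 200×0.0236 = 4.72 mA.
V_CE = V_CC − I_C·R_C − I_E·R_E = 14 − 4.72×1.5 − 4.75×0.39 = 5.07 V > V_CE(sat), so the active-region assumption holds.

active; I_C ≈ 4.7 mA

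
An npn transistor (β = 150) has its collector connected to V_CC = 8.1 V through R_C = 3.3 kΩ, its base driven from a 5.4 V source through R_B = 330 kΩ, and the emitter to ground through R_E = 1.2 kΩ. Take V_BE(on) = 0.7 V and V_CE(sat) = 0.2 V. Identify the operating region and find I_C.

active; I_C ≈ 1.4 mA

Assume active. Base-emitter loop: I_B = (V_BB − V_BE)/(R_B + (β+1)R_E) = (5.4 − 0.7)/(330 + 151×1.2) = 0.00919 mA.
I_C = β·I_B = 150×0.00919 = 1.38 mA.
V_CE = V_CC − I_C·R_C − I_E·R_E = 8.1 − 1.38×3.3 − 1.39×1.2 = 1.88 V > V_CE(sat), so the active-region assumption holds.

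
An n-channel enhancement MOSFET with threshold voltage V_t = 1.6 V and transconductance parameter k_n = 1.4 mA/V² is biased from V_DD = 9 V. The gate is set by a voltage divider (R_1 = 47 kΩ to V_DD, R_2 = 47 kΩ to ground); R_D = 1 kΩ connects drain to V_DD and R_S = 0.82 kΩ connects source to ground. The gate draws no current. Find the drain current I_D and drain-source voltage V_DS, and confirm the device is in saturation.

V_G = V_DD·R_2/(R_1+R_2) = 9×47/94 = 4.5 V.
Assume saturation: I_D = (k_n/2)(V_GS − V_t)² with V_GS = V_G − I_D·R_S = 4.5 − 0.82·I_D.
Substituting gives 0.471·I_D² − 4.33·I_D + 5.89 = 0, with roots I_D = 1.66 or 7.54 mA.
The root I_D = 7.54 mA gives V_GS = -1.68 V ≤ V_t, so take I_D = 1.66 mA.
Then V_GS = 3.14 V and V_DS = V_DD − I_D(R_D+R_S) = 9 − 1.66×1.82 = 5.98 V.
Saturation requires V_DS ≥ V_GS − V_t = 1.54 V; 5.98 ≥ 1.54 ✓.

I_D ≈ 1.7 mA, V_DS ≈ 6 V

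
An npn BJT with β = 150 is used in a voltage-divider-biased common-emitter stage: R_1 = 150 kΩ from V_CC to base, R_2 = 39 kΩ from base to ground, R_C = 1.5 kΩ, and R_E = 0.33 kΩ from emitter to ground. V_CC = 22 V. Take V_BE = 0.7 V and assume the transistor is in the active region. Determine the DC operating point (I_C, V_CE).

I_C ≈ 7.1 mA, V_CE ≈ 8.9 V

Thevenize the base divider: V_Th = V_CC·R_2/(R_1+R_2) = 22×39/189 = 4.54 V, R_Th = R_1‖R_2 = 31 kΩ.
Base-emitter loop: V_Th = I_B·R_Th + V_BE + (β+1)I_B·R_E, so I_B = (4.54 − 0.7) / (31 + 151×0.33) = 0.0475 mA.
I_C = β·I_B = 150×0.0475 = 7.13 mA, and I_E = (β+1)I_B = 7.18 mA.
V_CE = V_CC − I_C·R_C − I_E·R_E = 22 − 7.13×1.5 − 7.18×0.33 = 8.94 V.
V_CE = 8.94 V > 0.2 V confirms active-region operation.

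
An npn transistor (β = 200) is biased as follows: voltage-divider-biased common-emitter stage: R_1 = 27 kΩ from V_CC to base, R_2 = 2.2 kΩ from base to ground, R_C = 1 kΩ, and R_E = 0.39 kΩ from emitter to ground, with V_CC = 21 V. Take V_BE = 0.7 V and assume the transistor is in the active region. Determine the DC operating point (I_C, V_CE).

I_C ≈ 2.2 mA, V_CE ≈ 18 V

Thevenize the base divider: V_Th = V_CC·R_2/(R_1+R_2) = 21×2.2/29.2 = 1.58 V, R_Th = R_1‖R_2 = 2.03 kΩ.
Base-emitter loop: V_Th = I_B·R_Th + V_BE + (β+1)I_B·R_E, so I_B = (1.58 − 0.7) / (2.03 + 201×0.39) = 0.011 mA.
I_C = β·I_B = 200×0.011 = 2.19 mA, and I_E = (β+1)I_B = 2.2 mA.
V_CE = V_CC − I_C·R_C − I_E·R_E = 21 − 2.19×1 − 2.2×0.39 = 17.9 V.
V_CE = 17.9 V > 0.2 V confirms active-region operation.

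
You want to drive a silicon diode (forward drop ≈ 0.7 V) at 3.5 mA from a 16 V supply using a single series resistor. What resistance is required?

R ≈ 4.4 kΩ

The resistor drops V_S − V_D = 16 − 0.7 = 15.3 V at 3.5 mA.
R = 15.3 V / 3.5 mA = 4.37 kΩ.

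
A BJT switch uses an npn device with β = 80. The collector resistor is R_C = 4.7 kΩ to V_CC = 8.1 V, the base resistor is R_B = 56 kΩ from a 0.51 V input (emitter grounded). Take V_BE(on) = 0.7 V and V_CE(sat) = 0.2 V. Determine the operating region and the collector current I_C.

cutoff; I_C ≈ 0

V_BB = 0.51 V ≤ V_BE(on) = 0.7 V, so the base-emitter junction is not forward biased.
The transistor is in cutoff: I_B = I_C = 0.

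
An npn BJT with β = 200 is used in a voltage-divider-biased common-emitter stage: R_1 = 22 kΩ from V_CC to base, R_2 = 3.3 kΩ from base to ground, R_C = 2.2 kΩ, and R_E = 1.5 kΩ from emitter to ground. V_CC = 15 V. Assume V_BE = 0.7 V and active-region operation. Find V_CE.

V_CE ≈ 12 V

Thevenize the base divider: V_Th = V_CC·R_2/(R_1+R_2) = 15×3.3/25.3 = 1.96 V, R_Th = R_1‖R_2 = 2.87 kΩ.
Base-emitter loop: V_Th = I_B·R_Th + V_BE + (β+1)I_B·R_E, so I_B = (1.96 − 0.7) / (2.87 + 201×1.5) = 0.00413 mA.
I_C = β·I_B = 200×0.00413 = 0.826 mA, and I_E = (β+1)I_B = 0.83 mA.
V_CE = V_CC − I_C·R_C − I_E·R_E = 15 − 0.826×2.2 − 0.83×1.5 = 11.9 V.
V_CE = 11.9 V > 0.2 V confirms active-region operation.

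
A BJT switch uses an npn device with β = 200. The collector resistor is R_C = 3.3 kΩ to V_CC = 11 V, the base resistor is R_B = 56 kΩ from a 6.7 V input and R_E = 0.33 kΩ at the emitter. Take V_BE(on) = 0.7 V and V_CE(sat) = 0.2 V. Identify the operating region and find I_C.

saturation; I_C ≈ 3 mA

Assume active: I_B = (6.7 − 0.7)/(56 + 201×0.33) = 0.049 mA, I_C = β·I_B = 9.81 mA.
Then V_CE = 11 − 9.81×3.3 − 9.86×0.33 = -24.6 V < 0.2 V — the active assumption fails.
Re-solve with V_CE = 0.2 V. KCL at the emitter: V_E/R_E = (V_BB−0.7−V_E)/R_B + (V_CC−0.2−V_E)/R_C, giving V_E = 1.01 V.
I_C = (V_CC − 0.2 − V_E)/R_C = (10.8 − 1.01)/3.3 = 2.97 mA.
Check: I_B = (6 − 1.01)/56 = 0.0891 mA, and β·I_B = 17.8 mA > I_C, confirming saturation.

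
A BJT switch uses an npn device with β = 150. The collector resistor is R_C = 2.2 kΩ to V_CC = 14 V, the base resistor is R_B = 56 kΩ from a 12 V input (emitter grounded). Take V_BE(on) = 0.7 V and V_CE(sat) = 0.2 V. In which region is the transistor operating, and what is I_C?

Assume active: I_B = (12 − 0.7)/56 = 0.202 mA, giving I_C = β·I_B = 30.3 mA.
But then V_CE = 14 − 30.3×2.2 = -52.6 V < V_CE(sat) = 0.2 V — impossible in the active region.
So the transistor is saturated. With V_CE = 0.2 V, I_C = (V_CC − 0.2)/R_C = 13.8/2.2 = 6.27 mA.
Check: β·I_B = 30.3 mA > I_C = 6.27 mA, confirming saturation.

saturation; I_C ≈ 6.3 mA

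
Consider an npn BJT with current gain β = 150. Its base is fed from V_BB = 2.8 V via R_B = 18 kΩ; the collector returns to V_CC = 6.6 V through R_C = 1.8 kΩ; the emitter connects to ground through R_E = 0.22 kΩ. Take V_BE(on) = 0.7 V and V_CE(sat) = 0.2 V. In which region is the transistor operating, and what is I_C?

Assume active: I_B = (2.8 − 0.7)/(18 + 151×0.22) = 0.041 mA, I_C = β·I_B = 6.15 mA.
Then V_CE = 6.6 − 6.15×1.8 − 6.19×0.22 = -5.83 V < 0.2 V — the active assumption fails.
Re-solve with V_CE = 0.2 V. KCL at the emitter: V_E/R_E = (V_BB−0.7−V_E)/R_B + (V_CC−0.2−V_E)/R_C, giving V_E = 0.712 V.
I_C = (V_CC − 0.2 − V_E)/R_C = (6.4 − 0.712)/1.8 = 3.16 mA.
Check: I_B = (2.1 − 0.712)/18 = 0.0771 mA, and β·I_B = 11.6 mA > I_C, confirming saturation.

saturation; I_C ≈ 3.2 mA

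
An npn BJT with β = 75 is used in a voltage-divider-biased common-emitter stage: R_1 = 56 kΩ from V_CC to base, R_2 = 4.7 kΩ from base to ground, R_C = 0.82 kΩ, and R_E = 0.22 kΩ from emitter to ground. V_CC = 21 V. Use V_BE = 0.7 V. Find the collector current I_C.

Thevenize the base divider: V_Th = V_CC·R_2/(R_1+R_2) = 21×4.7/60.7 = 1.63 V, R_Th = R_1‖R_2 = 4.34 kΩ.
Base-emitter loop: V_Th = I_B·R_Th + V_BE + (β+1)I_B·R_E, so I_B = (1.63 − 0.7) / (4.34 + 76×0.22) = 0.044 mA.
I_C = β·I_B = 75×0.044 = 3.3 mA, and I_E = (β+1)I_B = 3.34 mA.
V_CE = V_CC − I_C·R_C − I_E·R_E = 21 − 3.3×0.82 − 3.34×0.22 = 17.6 V.
V_CE = 17.6 V > 0.2 V confirms active-region operation.

I_C ≈ 3.3 mA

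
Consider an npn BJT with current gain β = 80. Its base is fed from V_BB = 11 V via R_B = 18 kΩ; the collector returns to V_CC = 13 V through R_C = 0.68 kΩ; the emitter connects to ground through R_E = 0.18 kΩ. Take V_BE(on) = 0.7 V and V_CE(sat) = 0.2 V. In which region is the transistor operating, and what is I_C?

Assume active: I_B = (11 − 0.7)/(18 + 81×0.18) = 0.316 mA, I_C = β·I_B = 25.3 mA.
Then V_CE = 13 − 25.3×0.68 − 25.6×0.18 = -8.81 V < 0.2 V — the active assumption fails.
Re-solve with V_CE = 0.2 V. KCL at the emitter: V_E/R_E = (V_BB−0.7−V_E)/R_B + (V_CC−0.2−V_E)/R_C, giving V_E = 2.74 V.
I_C = (V_CC − 0.2 − V_E)/R_C = (12.8 − 2.74)/0.68 = 14.8 mA.
Check: I_B = (10.3 − 2.74)/18 = 0.42 mA, and β·I_B = 33.6 mA > I_C, confirming saturation.

saturation; I_C ≈ 15 mA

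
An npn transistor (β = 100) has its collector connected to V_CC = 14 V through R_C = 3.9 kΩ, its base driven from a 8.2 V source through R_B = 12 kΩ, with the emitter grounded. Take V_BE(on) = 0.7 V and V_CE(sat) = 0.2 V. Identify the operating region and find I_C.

saturation; I_C ≈ 3.5 mA

Assume active: I_B = (8.2 − 0.7)/12 = 0.625 mA, giving I_C = β·I_B = 62.5 mA.
But then V_CE = 14 − 62.5×3.9 = -230 V < V_CE(sat) = 0.2 V — impossible in the active region.
So the transistor is saturated. With V_CE = 0.2 V, I_C = (V_CC − 0.2)/R_C = 13.8/3.9 = 3.54 mA.
Check: β·I_B = 62.5 mA > I_C = 3.54 mA, confirming saturation.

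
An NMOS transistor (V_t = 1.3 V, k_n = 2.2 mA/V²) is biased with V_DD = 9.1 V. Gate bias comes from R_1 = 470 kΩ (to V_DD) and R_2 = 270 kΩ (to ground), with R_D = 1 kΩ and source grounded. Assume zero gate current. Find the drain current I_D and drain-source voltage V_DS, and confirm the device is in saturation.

V_G = V_DD·R_2/(R_1+R_2) = 9.1×270/740 = 3.32 V. With the source grounded, V_GS = V_G = 3.32 V.
Assume saturation: I_D = (k_n/2)(V_GS − V_t)² = (2.2/2)×(3.32 − 1.3)² = 1.1×2.02² = 4.49 mA.
V_DS = V_DD − I_D·R_D = 9.1 − 4.49×1 = 4.61 V.
Saturation requires V_DS ≥ V_GS − V_t = 2.02 V; 4.61 ≥ 2.02 ✓.

I_D ≈ 4.5 mA, V_DS ≈ 4.6 V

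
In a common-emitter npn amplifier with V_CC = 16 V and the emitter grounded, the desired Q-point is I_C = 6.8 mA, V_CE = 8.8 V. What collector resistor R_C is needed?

R_C ≈ 1.1 kΩ

Collector loop: V_CC = I_C·R_C + V_CE.
R_C = (V_CC − V_CE)/I_C = (16 − 8.8)/6.8 = 1.06 kΩ.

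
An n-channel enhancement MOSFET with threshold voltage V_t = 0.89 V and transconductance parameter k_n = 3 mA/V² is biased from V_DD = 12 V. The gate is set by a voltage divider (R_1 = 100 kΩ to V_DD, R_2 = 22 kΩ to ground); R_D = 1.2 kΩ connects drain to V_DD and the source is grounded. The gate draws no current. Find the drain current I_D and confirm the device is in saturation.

I_D ≈ 2.4 mA

V_G = V_DD·R_2/(R_1+R_2) = 12×22/122 = 2.16 V. With the source grounded, V_GS = V_G = 2.16 V.
Assume saturation: I_D = (k_n/2)(V_GS − V_t)² = (3/2)×(2.16 − 0.89)² = 1.5×1.27² = 2.43 mA.
V_DS = V_DD − I_D·R_D = 12 − 2.43×1.2 = 9.08 V.
Saturation requires V_DS ≥ V_GS − V_t = 1.27 V; 9.08 ≥ 1.27 ✓.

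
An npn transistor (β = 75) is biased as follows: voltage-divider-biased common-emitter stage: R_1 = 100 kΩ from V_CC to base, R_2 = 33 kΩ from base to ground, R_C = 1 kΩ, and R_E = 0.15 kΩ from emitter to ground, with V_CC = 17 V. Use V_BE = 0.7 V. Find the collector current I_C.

Thevenize the base divider: V_Th = V_CC·R_2/(R_1+R_2) = 17×33/133 = 4.22 V, R_Th = R_1‖R_2 = 24.8 kΩ.
Base-emitter loop: V_Th = I_B·R_Th + V_BE + (β+1)I_B·R_E, so I_B = (4.22 − 0.7) / (24.8 + 76×0.15) = 0.0972 mA.
I_C = β·I_B = 75×0.0972 = 7.29 mA, and I_E = (β+1)I_B = 7.38 mA.
V_CE = V_CC − I_C·R_C − I_E·R_E = 17 − 7.29×1 − 7.38×0.15 = 8.61 V.
V_CE = 8.61 V > 0.2 V confirms active-region operation.

I_C ≈ 7.3 mA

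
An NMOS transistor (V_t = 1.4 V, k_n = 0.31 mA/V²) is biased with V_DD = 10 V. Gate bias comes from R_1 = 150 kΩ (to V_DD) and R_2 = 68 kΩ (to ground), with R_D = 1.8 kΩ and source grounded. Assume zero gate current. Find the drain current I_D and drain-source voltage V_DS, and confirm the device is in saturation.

V_G = V_DD·R_2/(R_1+R_2) = 10×68/218 = 3.12 V. With the source grounded, V_GS = V_G = 3.12 V.
Assume saturation: I_D = (k_n/2)(V_GS − V_t)² = (0.31/2)×(3.12 − 1.4)² = 0.155×1.72² = 0.458 mA.
V_DS = V_DD − I_D·R_D = 10 − 0.458×1.8 = 9.18 V.
Saturation requires V_DS ≥ V_GS − V_t = 1.72 V; 9.18 ≥ 1.72 ✓.

I_D ≈ 0.46 mA, V_DS ≈ 9.2 V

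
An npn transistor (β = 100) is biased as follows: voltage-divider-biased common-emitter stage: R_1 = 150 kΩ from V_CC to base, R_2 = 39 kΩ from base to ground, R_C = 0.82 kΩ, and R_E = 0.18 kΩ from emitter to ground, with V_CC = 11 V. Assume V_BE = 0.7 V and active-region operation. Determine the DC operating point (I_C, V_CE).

I_C ≈ 3.2 mA, V_CE ≈ 7.8 V

Thevenize the base divider: V_Th = V_CC·R_2/(R_1+R_2) = 11×39/189 = 2.27 V, R_Th = R_1‖R_2 = 31 kΩ.
Base-emitter loop: V_Th = I_B·R_Th + V_BE + (β+1)I_B·R_E, so I_B = (2.27 − 0.7) / (31 + 101×0.18) = 0.032 mA.
I_C = β·I_B = 100×0.032 = 3.2 mA, and I_E = (β+1)I_B = 3.23 mA.
V_CE = V_CC − I_C·R_C − I_E·R_E = 11 − 3.2×0.82 − 3.23×0.18 = 7.8 V.
V_CE = 7.8 V > 0.2 V confirms active-region operation.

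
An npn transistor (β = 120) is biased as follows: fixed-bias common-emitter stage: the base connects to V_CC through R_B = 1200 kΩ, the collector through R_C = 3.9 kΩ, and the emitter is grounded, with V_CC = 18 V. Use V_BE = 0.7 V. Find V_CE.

V_CE ≈ 11 V

Base loop: V_CC = I_B·R_B + V_BE, so I_B = (18 − 0.7)/1200 kΩ = 0.0144 mA.
In the active region I_C = β·I_B = 120 × 0.0144 = 1.73 mA.
Collector loop: V_CE = V_CC − I_C·R_C = 18 − 1.73×3.9 = 11.3 V.
Since V_CE = 11.3 V > V_CE(sat) ≈ 0.2 V, the transistor is in the active region as assumed.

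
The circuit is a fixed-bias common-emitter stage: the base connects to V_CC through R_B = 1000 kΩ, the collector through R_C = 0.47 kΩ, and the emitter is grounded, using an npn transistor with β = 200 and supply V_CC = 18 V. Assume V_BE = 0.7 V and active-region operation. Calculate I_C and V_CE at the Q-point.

Base loop: V_CC = I_B·R_B + V_BE, so I_B = (18 − 0.7)/1000 kΩ = 0.0173 mA.
In the active region I_C = β·I_B = 200 × 0.0173 = 3.46 mA.
Collector loop: V_CE = V_CC − I_C·R_C = 18 − 3.46×0.47 = 16.4 V.
Since V_CE = 16.4 V > V_CE(sat) ≈ 0.2 V, the transistor is in the active region as assumed.

I_C ≈ 3.5 mA, V_CE ≈ 16 V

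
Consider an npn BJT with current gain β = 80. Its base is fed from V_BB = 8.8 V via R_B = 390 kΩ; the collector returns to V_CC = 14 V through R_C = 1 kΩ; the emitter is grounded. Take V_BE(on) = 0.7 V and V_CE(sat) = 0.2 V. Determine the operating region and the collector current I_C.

active; I_C ≈ 1.7 mA

Assume active. Base-emitter loop: I_B = (V_BB − V_BE)/R_B = (8.8 − 0.7)/390 = 0.0208 mA.
I_C = β·I_B = 80×0.0208 = 1.66 mA.
V_CE = V_CC − I_C·R_C = 14 − 1.66×1 = 12.3 V > V_CE(sat), so the active-region assumption holds.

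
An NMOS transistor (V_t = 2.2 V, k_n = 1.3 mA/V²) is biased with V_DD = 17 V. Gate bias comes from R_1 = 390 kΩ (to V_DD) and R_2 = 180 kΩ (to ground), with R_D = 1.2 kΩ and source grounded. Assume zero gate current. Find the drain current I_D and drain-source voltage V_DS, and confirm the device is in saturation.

V_G = V_DD·R_2/(R_1+R_2) = 17×180/570 = 5.37 V. With the source grounded, V_GS = V_G = 5.37 V.
Assume saturation: I_D = (k_n/2)(V_GS − V_t)² = (1.3/2)×(5.37 − 2.2)² = 0.65×3.17² = 6.53 mA.
V_DS = V_DD − I_D·R_D = 17 − 6.53×1.2 = 9.17 V.
Saturation requires V_DS ≥ V_GS − V_t = 3.17 V; 9.17 ≥ 3.17 ✓.

I_D ≈ 6.5 mA, V_DS ≈ 9.2 V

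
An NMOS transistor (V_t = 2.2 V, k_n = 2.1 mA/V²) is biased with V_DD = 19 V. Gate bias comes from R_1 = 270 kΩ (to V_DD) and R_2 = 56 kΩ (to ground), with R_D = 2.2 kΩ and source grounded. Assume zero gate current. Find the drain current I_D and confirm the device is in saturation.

V_G = V_DD·R_2/(R_1+R_2) = 19×56/326 = 3.26 V. With the source grounded, V_GS = V_G = 3.26 V.
Assume saturation: I_D = (k_n/2)(V_GS − V_t)² = (2.1/2)×(3.26 − 2.2)² = 1.05×1.06² = 1.19 mA.
V_DS = V_DD − I_D·R_D = 19 − 1.19×2.2 = 16.4 V.
Saturation requires V_DS ≥ V_GS − V_t = 1.06 V; 16.4 ≥ 1.06 ✓.

I_D ≈ 1.2 mA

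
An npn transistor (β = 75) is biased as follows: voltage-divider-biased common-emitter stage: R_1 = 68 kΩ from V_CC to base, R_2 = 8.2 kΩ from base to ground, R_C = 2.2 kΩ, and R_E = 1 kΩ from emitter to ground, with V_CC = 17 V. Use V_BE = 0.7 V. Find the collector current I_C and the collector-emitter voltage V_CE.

Thevenize the base divider: V_Th = V_CC·R_2/(R_1+R_2) = 17×8.2/76.2 = 1.83 V, R_Th = R_1‖R_2 = 7.32 kΩ.
Base-emitter loop: V_Th = I_B·R_Th + V_BE + (β+1)I_B·R_E, so I_B = (1.83 − 0.7) / (7.32 + 76×1) = 0.0136 mA.
I_C = β·I_B = 75×0.0136 = 1.02 mA, and I_E = (β+1)I_B = 1.03 mA.
V_CE = V_CC − I_C·R_C − I_E·R_E = 17 − 1.02×2.2 − 1.03×1 = 13.7 V.
V_CE = 13.7 V > 0.2 V confirms active-region operation.

I_C ≈ 1 mA, V_CE ≈ 14 V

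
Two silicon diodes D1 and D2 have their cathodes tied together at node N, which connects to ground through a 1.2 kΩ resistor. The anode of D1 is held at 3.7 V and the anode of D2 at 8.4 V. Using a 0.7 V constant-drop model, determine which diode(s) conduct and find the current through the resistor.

Only D2 conducts; I_R ≈ 6.4 mA

Assume both conduct. Then node N would need to be at both 3.7−0.7 = 3 V and 8.4−0.7 = 7.7 V, which is impossible.
Assume only D2 conducts: V_N = 8.4 − 0.7 = 7.7 V, so I_R = 7.7/1.2 = 6.42 mA.
Check D1: its anode-to-cathode voltage is 3.7 − 7.7 = -4 V < 0.7 V, so it is off. The assumption is consistent.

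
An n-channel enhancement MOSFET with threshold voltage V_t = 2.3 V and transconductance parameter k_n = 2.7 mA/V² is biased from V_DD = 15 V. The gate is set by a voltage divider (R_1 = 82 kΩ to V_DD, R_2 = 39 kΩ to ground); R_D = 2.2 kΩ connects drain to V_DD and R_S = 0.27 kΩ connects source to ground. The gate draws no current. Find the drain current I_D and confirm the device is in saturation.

V_G = V_DD·R_2/(R_1+R_2) = 15×39/121 = 4.83 V.
Assume saturation: I_D = (k_n/2)(V_GS − V_t)² with V_GS = V_G − I_D·R_S = 4.83 − 0.27·I_D.
Substituting gives 0.0984·I_D² − 2.85·I_D + 8.67 = 0, with roots I_D = 3.46 or 25.5 mA.
The root I_D = 25.5 mA gives V_GS = -2.04 V ≤ V_t, so take I_D = 3.46 mA.
Then V_GS = 3.9 V and V_DS = V_DD − I_D(R_D+R_S) = 15 − 3.46×2.47 = 6.46 V.
Saturation requires V_DS ≥ V_GS − V_t = 1.6 V; 6.46 ≥ 1.6 ✓.

I_D ≈ 3.5 mA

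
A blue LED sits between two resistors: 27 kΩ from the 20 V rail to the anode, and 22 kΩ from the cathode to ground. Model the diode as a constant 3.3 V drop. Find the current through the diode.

The two resistors are in series with the diode, so KVL gives 20 = I·27 + 3.3 + I·22.
I = (20 − 3.3) / (27 + 22) kΩ = 16.7 / 49 = 0.341 mA.

I ≈ 0.34 mA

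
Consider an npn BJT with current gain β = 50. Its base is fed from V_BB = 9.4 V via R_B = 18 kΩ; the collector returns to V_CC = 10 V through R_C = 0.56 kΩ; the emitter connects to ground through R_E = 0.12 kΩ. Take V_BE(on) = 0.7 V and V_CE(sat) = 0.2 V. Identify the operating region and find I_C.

Assume active: I_B = (9.4 − 0.7)/(18 + 51×0.12) = 0.361 mA, I_C = β·I_B = 18 mA.
Then V_CE = 10 − 18×0.56 − 18.4×0.12 = -2.31 V < 0.2 V — the active assumption fails.
Re-solve with V_CE = 0.2 V. KCL at the emitter: V_E/R_E = (V_BB−0.7−V_E)/R_B + (V_CC−0.2−V_E)/R_C, giving V_E = 1.77 V.
I_C = (V_CC − 0.2 − V_E)/R_C = (9.8 − 1.77)/0.56 = 14.3 mA.
Check: I_B = (8.7 − 1.77)/18 = 0.385 mA, and β·I_B = 19.3 mA > I_C, confirming saturation.

saturation; I_C ≈ 14 mA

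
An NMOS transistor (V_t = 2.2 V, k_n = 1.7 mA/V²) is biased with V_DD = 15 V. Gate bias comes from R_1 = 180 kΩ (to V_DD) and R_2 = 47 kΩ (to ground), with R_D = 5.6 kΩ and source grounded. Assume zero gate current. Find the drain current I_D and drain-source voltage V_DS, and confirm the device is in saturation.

I_D ≈ 0.7 mA, V_DS ≈ 11 V

V_G = V_DD·R_2/(R_1+R_2) = 15×47/227 = 3.11 V. With the source grounded, V_GS = V_G = 3.11 V.
Assume saturation: I_D = (k_n/2)(V_GS − V_t)² = (1.7/2)×(3.11 − 2.2)² = 0.85×0.906² = 0.697 mA.
V_DS = V_DD − I_D·R_D = 15 − 0.697×5.6 = 11.1 V.
Saturation requires V_DS ≥ V_GS − V_t = 0.906 V; 11.1 ≥ 0.906 ✓.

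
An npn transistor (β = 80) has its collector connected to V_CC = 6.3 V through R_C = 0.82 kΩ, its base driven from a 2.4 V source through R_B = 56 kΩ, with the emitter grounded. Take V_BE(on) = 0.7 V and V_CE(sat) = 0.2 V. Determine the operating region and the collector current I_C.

Assume active. Base-emitter loop: I_B = (V_BB − V_BE)/R_B = (2.4 − 0.7)/56 = 0.0304 mA.
I_C = β·I_B = 80×0.0304 = 2.43 mA.
V_CE = V_CC − I_C·R_C = 6.3 − 2.43×0.82 = 4.31 V > V_CE(sat), so the active-region assumption holds.

active; I_C ≈ 2.4 mA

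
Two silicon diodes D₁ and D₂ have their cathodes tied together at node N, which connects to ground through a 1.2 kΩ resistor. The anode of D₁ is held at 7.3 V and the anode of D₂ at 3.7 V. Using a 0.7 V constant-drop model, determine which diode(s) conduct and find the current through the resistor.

Only D₁ conducts; I_R ≈ 5.5 mA

Assume both conduct. Then node N would need to be at both 7.3−0.7 = 6.6 V and 3.7−0.7 = 3 V, which is impossible.
Assume only D₁ conducts: V_N = 7.3 − 0.7 = 6.6 V, so I_R = 6.6/1.2 = 5.5 mA.
Check D₂: its anode-to-cathode voltage is 3.7 − 6.6 = -2.9 V < 0.7 V, so it is off. The assumption is consistent.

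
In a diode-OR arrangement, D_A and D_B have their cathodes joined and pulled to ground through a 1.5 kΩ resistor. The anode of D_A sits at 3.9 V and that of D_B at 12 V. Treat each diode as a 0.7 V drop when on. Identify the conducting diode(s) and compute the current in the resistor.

Assume both conduct. Then node N would need to be at both 3.9−0.7 = 3.2 V and 12−0.7 = 11.3 V, which is impossible.
Assume only D_B conducts: V_N = 12 − 0.7 = 11.3 V, so I_R = 11.3/1.5 = 7.53 mA.
Check D_A: its anode-to-cathode voltage is 3.9 − 11.3 = -7.4 V < 0.7 V, so it is off. The assumption is consistent.

Only D_B conducts; I_R ≈ 7.5 mA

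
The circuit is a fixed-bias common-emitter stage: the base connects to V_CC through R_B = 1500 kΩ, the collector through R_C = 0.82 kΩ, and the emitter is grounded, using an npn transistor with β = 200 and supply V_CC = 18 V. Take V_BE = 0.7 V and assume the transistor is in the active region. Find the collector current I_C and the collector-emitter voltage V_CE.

I_C ≈ 2.3 mA, V_CE ≈ 16 V

Base loop: V_CC = I_B·R_B + V_BE, so I_B = (18 − 0.7)/1500 kΩ = 0.0115 mA.
In the active region I_C = β·I_B = 200 × 0.0115 = 2.31 mA.
Collector loop: V_CE = V_CC − I_C·R_C = 18 − 2.31×0.82 = 16.1 V.
Since V_CE = 16.1 V > V_CE(sat) ≈ 0.2 V, the transistor is in the active region as assumed.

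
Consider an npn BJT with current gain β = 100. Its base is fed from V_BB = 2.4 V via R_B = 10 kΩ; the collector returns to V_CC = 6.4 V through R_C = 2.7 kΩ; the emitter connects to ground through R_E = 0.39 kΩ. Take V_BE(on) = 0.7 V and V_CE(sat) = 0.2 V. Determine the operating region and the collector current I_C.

saturation; I_C ≈ 2 mA

Assume active: I_B = (2.4 − 0.7)/(10 + 101×0.39) = 0.0344 mA, I_C = β·I_B = 3.44 mA.
Then V_CE = 6.4 − 3.44×2.7 − 3.48×0.39 = -4.25 V < 0.2 V — the active assumption fails.
Re-solve with V_CE = 0.2 V. KCL at the emitter: V_E/R_E = (V_BB−0.7−V_E)/R_B + (V_CC−0.2−V_E)/R_C, giving V_E = 0.813 V.
I_C = (V_CC − 0.2 − V_E)/R_C = (6.2 − 0.813)/2.7 = 2 mA.
Check: I_B = (1.7 − 0.813)/10 = 0.0887 mA, and β·I_B = 8.87 mA > I_C, confirming saturation.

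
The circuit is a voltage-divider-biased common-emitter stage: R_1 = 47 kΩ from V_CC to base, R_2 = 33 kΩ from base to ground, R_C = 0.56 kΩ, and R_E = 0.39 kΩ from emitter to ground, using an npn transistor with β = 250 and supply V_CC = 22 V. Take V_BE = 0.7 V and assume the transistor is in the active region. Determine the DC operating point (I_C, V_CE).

Thevenize the base divider: V_Th = V_CC·R_2/(R_1+R_2) = 22×33/80 = 9.07 V, R_Th = R_1‖R_2 = 19.4 kΩ.
Base-emitter loop: V_Th = I_B·R_Th + V_BE + (β+1)I_B·R_E, so I_B = (9.07 − 0.7) / (19.4 + 251×0.39) = 0.0714 mA.
I_C = β·I_B = 250×0.0714 = 17.9 mA, and I_E = (β+1)I_B = 17.9 mA.
V_CE = V_CC − I_C·R_C − I_E·R_E = 22 − 17.9×0.56 − 17.9×0.39 = 5.01 V.
V_CE = 5.01 V > 0.2 V confirms active-region operation.

I_C ≈ 18 mA, V_CE ≈ 5 V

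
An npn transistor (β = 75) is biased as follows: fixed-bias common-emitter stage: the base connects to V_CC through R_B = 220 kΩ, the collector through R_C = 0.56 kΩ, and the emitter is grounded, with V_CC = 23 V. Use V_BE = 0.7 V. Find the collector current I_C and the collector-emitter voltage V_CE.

Base loop: V_CC = I_B·R_B + V_BE, so I_B = (23 − 0.7)/220 kΩ = 0.101 mA.
In the active region I_C = β·I_B = 75 × 0.101 = 7.6 mA.
Collector loop: V_CE = V_CC − I_C·R_C = 23 − 7.6×0.56 = 18.7 V.
Since V_CE = 18.7 V > V_CE(sat) ≈ 0.2 V, the transistor is in the active region as assumed.

I_C ≈ 7.6 mA, V_CE ≈ 19 V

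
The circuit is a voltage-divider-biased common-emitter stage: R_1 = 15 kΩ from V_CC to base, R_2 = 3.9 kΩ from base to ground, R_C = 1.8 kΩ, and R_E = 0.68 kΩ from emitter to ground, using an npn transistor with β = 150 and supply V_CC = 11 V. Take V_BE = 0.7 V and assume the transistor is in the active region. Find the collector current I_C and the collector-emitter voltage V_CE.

I_C ≈ 2.2 mA, V_CE ≈ 5.5 V

Thevenize the base divider: V_Th = V_CC·R_2/(R_1+R_2) = 11×3.9/18.9 = 2.27 V, R_Th = R_1‖R_2 = 3.1 kΩ.
Base-emitter loop: V_Th = I_B·R_Th + V_BE + (β+1)I_B·R_E, so I_B = (2.27 − 0.7) / (3.1 + 151×0.68) = 0.0148 mA.
I_C = β·I_B = 150×0.0148 = 2.23 mA, and I_E = (β+1)I_B = 2.24 mA.
V_CE = V_CC − I_C·R_C − I_E·R_E = 11 − 2.23×1.8 − 2.24×0.68 = 5.47 V.
V_CE = 5.47 V > 0.2 V confirms active-region operation.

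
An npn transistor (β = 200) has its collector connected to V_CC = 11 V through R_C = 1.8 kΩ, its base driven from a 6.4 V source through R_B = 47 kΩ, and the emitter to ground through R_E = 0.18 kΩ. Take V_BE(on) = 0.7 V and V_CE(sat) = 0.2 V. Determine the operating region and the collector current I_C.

Assume active: I_B = (6.4 − 0.7)/(47 + 201×0.18) = 0.0685 mA, I_C = β·I_B = 13.7 mA.
Then V_CE = 11 − 13.7×1.8 − 13.8×0.18 = -16.1 V < 0.2 V — the active assumption fails.
Re-solve with V_CE = 0.2 V. KCL at the emitter: V_E/R_E = (V_BB−0.7−V_E)/R_B + (V_CC−0.2−V_E)/R_C, giving V_E = 0.998 V.
I_C = (V_CC − 0.2 − V_E)/R_C = (10.8 − 0.998)/1.8 = 5.45 mA.
Check: I_B = (5.7 − 0.998)/47 = 0.1 mA, and β·I_B = 20 mA > I_C, confirming saturation.

saturation; I_C ≈ 5.4 mA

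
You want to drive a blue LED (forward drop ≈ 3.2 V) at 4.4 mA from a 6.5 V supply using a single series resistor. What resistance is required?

R ≈ 0.75 kΩ

The resistor drops V_S − V_D = 6.5 − 3.2 = 3.3 V at 4.4 mA.
R = 3.3 V / 4.4 mA = 0.75 kΩ.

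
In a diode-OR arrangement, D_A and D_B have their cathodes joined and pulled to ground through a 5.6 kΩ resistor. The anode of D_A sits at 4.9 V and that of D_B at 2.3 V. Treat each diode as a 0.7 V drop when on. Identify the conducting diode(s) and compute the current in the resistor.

Only D_A conducts; I_R ≈ 0.75 mA

Assume both conduct. Then node N would need to be at both 4.9−0.7 = 4.2 V and 2.3−0.7 = 1.6 V, which is impossible.
Assume only D_A conducts: V_N = 4.9 − 0.7 = 4.2 V, so I_R = 4.2/5.6 = 0.75 mA.
Check D_B: its anode-to-cathode voltage is 2.3 − 4.2 = -1.9 V < 0.7 V, so it is off. The assumption is consistent.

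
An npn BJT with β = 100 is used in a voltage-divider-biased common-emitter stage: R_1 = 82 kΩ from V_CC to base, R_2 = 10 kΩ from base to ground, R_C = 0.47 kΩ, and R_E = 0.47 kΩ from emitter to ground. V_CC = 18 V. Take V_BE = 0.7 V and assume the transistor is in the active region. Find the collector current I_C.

Thevenize the base divider: V_Th = V_CC·R_2/(R_1+R_2) = 18×10/92 = 1.96 V, R_Th = R_1‖R_2 = 8.91 kΩ.
Base-emitter loop: V_Th = I_B·R_Th + V_BE + (β+1)I_B·R_E, so I_B = (1.96 − 0.7) / (8.91 + 101×0.47) = 0.0223 mA.
I_C = β·I_B = 100×0.0223 = 2.23 mA, and I_E = (β+1)I_B = 2.25 mA.
V_CE = V_CC − I_C·R_C − I_E·R_E = 18 − 2.23×0.47 − 2.25×0.47 = 15.9 V.
V_CE = 15.9 V > 0.2 V confirms active-region operation.

I_C ≈ 2.2 mA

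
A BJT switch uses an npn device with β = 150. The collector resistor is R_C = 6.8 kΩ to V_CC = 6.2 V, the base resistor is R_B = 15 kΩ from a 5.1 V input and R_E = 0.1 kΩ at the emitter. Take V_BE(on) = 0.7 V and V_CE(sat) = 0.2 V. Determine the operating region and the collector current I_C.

Assume active: I_B = (5.1 − 0.7)/(15 + 151×0.1) = 0.146 mA, I_C = β·I_B = 21.9 mA.
Then V_CE = 6.2 − 21.9×6.8 − 22.1×0.1 = -145 V < 0.2 V — the active assumption fails.
Re-solve with V_CE = 0.2 V. KCL at the emitter: V_E/R_E = (V_BB−0.7−V_E)/R_B + (V_CC−0.2−V_E)/R_C, giving V_E = 0.115 V.
I_C = (V_CC − 0.2 − V_E)/R_C = (6 − 0.115)/6.8 = 0.865 mA.
Check: I_B = (4.4 − 0.115)/15 = 0.286 mA, and β·I_B = 42.8 mA > I_C, confirming saturation.

saturation; I_C ≈ 0.87 mA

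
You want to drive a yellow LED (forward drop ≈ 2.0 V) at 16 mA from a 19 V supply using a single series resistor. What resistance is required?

R ≈ 1.1 kΩ

The resistor drops V_S − V_D = 19 − 2.0 = 17 V at 16 mA.
R = 17 V / 16 mA = 1.06 kΩ.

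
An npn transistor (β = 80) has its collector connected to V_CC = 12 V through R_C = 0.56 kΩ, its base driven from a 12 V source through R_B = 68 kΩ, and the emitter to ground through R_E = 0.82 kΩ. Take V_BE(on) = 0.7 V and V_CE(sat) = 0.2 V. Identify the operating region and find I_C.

active; I_C ≈ 6.7 mA

Assume active. Base-emitter loop: I_B = (V_BB − V_BE)/(R_B + (β+1)R_E) = (12 − 0.7)/(68 + 81×0.82) = 0.0841 mA.
I_C = β·I_B = 80×0.0841 = 6.73 mA.
V_CE = V_CC − I_C·R_C − I_E·R_E = 12 − 6.73×0.56 − 6.81×0.82 = 2.65 V > V_CE(sat), so the active-region assumption holds.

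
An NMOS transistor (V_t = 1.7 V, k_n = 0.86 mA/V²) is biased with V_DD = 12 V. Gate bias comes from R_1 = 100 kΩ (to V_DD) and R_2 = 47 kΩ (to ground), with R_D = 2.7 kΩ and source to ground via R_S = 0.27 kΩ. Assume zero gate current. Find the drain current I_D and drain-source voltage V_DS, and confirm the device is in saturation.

V_G = V_DD·R_2/(R_1+R_2) = 12×47/147 = 3.84 V.
Assume saturation: I_D = (k_n/2)(V_GS − V_t)² with V_GS = V_G − I_D·R_S = 3.84 − 0.27·I_D.
Substituting gives 0.0313·I_D² − 1.5·I_D + 1.96 = 0, with roots I_D = 1.35 or 46.4 mA.
The root I_D = 46.4 mA gives V_GS = -8.69 V ≤ V_t, so take I_D = 1.35 mA.
Then V_GS = 3.47 V and V_DS = V_DD − I_D(R_D+R_S) = 12 − 1.35×2.97 = 7.99 V.
Saturation requires V_DS ≥ V_GS − V_t = 1.77 V; 7.99 ≥ 1.77 ✓.

I_D ≈ 1.4 mA, V_DS ≈ 8 V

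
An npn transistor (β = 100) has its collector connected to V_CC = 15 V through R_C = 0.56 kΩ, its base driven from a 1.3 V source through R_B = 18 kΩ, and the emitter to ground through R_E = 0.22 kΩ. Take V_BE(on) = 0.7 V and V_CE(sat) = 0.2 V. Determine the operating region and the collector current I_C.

Assume active. Base-emitter loop: I_B = (V_BB − V_BE)/(R_B + (β+1)R_E) = (1.3 − 0.7)/(18 + 101×0.22) = 0.0149 mA.
I_C = β·I_B = 100×0.0149 = 1.49 mA.
V_CE = V_CC − I_C·R_C − I_E·R_E = 15 − 1.49×0.56 − 1.51×0.22 = 13.8 V > V_CE(sat), so the active-region assumption holds.

active; I_C ≈ 1.5 mA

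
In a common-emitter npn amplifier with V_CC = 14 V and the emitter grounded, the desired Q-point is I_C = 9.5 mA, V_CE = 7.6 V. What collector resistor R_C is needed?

Collector loop: V_CC = I_C·R_C + V_CE.
R_C = (V_CC − V_CE)/I_C = (14 − 7.6)/9.5 = 0.674 kΩ.

R_C ≈ 0.67 kΩ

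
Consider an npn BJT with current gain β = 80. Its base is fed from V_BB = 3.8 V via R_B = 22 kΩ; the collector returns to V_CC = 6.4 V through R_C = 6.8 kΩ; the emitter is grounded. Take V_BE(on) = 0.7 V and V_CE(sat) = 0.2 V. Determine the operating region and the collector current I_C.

saturation; I_C ≈ 0.91 mA

Assume active: I_B = (3.8 − 0.7)/22 = 0.141 mA, giving I_C = β·I_B = 11.3 mA.
But then V_CE = 6.4 − 11.3×6.8 = -70.3 V < V_CE(sat) = 0.2 V — impossible in the active region.
So the transistor is saturated. With V_CE = 0.2 V, I_C = (V_CC − 0.2)/R_C = 6.2/6.8 = 0.912 mA.
Check: β·I_B = 11.3 mA > I_C = 0.912 mA, confirming saturation.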